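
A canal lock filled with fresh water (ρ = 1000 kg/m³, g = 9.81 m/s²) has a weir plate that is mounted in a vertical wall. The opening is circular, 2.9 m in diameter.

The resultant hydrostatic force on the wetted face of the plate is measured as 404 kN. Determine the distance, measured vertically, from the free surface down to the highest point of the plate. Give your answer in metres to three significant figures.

γ = ρg = 1000 × 9.81 = 9810 N/m³ = 9.81 kN/m³.
A = π(1.45)² = 6.6052 m².
From F = γ·h_c·A, the centroid depth is h_c = 404/(9.81 × 6.6052) = 6.23486 m.
The centroid is at the centre, 1.45 m below the top of the plate, so the highest point sits at h_top = 6.23486 − 1.45 = 4.78486 m below the surface.

d_top ≈ 4.78 m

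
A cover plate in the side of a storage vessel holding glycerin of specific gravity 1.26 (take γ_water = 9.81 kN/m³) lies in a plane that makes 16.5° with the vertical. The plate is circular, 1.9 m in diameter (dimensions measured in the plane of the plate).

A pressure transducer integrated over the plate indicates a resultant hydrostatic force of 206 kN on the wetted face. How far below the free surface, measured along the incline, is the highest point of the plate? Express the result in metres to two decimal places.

y_top ≈ 5.18 m

γ = 1.26 × 9.81 = 12.3606 kN/m³.
A = π(0.95)² = 2.83529 m².
From F = γ·h_c·A, the centroid depth is h_c = 206/(12.3606 × 2.83529) = 5.87801 m.
The plate makes 16.5° with the vertical, i.e. θ = 90° − 16.5° = 73.5° to the horizontal. Measuring y along the incline from the free-surface line, vertical depth h = y·sinθ with sinθ = 0.958820.
Along the incline, y_c = h_c/sinθ = 5.87801/0.958820 = 6.13046 m.
The centroid is at the centre, 0.95 m below the top of the plate, so the highest point sits at y_top = 6.13046 − 0.95 = 5.18046 m along the incline.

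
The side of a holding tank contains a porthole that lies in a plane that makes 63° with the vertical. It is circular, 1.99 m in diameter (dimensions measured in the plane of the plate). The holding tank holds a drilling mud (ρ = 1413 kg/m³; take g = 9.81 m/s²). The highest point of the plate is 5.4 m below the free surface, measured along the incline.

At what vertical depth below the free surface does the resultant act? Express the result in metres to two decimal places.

γ = ρg = 1413 × 9.81 / 1000 = 13.86153 kN/m³.
The plate makes 63° with the vertical, i.e. θ = 90° − 63° = 27° to the horizontal. Measuring y along the incline from the free-surface line, vertical depth h = y·sinθ with sinθ = 0.453990.
The centroid is at the centre, 0.995 m below the top of the plate, so y_c = 5.4 + 0.995 = 6.395 m and h_c = 6.395 × 0.453990 = 2.90327 m.
A = π(0.995)² = 3.11026 m².
Resultant F = γ·h_c·A = 13.86153 × 2.90327 × 3.11026 = 125.169 kN.
I_c = πr⁴/4 = π × 0.995⁴/4 = 0.769808 m⁴.
Centre of pressure: y_p = y_c + I_c/(y_c·A) = 6.395 + 0.769808/(6.395 × 3.11026) = 6.395 + 0.038703 = 6.4337 m along the plane.
Vertically, h_p = y_p·sinθ = 6.4337 × 0.453990 = 2.92084 m.

h_p = 2.92 m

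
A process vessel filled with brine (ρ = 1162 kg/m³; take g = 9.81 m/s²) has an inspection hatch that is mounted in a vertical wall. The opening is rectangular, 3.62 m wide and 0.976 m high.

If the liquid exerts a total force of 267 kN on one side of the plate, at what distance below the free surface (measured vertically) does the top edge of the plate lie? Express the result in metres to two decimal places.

d_top ≈ 6.14 m

γ = ρg = 1162 × 9.81 / 1000 = 11.39922 kN/m³.
A = 3.62 × 0.976 = 3.53312 m².
From F = γ·h_c·A, the centroid depth is h_c = 267/(11.39922 × 3.53312) = 6.62945 m.
The centroid lies 0.976/2 = 0.488 m below the top edge, so the top edge sits at h_top = 6.62945 − 0.488 = 6.14145 m below the surface.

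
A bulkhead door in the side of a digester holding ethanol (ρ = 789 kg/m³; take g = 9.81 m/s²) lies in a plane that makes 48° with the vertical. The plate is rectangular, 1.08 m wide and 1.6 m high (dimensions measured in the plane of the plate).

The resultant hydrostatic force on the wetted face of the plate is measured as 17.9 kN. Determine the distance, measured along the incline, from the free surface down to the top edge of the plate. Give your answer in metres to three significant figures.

γ = ρg = 789 × 9.81 / 1000 = 7.74009 kN/m³.
A = 1.08 × 1.6 = 1.728 m².
From F = γ·h_c·A, the centroid depth is h_c = 17.9/(7.74009 × 1.728) = 1.33833 m.
The plate makes 48° with the vertical, i.e. θ = 90° − 48° = 42° to the horizontal. Measuring y along the incline from the free-surface line, vertical depth h = y·sinθ with sinθ = 0.669131.
Along the incline, y_c = h_c/sinθ = 1.33833/0.669131 = 2.0001 m.
The centroid lies 1.6/2 = 0.8 m below the top edge, so the top edge sits at y_top = 2.0001 − 0.8 = 1.2001 m along the incline.

y_top ≈ 1.20 m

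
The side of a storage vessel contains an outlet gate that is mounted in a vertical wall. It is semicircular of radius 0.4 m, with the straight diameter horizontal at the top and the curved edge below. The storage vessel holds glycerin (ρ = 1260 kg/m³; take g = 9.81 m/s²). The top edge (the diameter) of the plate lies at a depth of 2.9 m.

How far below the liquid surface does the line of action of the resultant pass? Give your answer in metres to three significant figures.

γ = ρg = 1260 × 9.81 / 1000 = 12.3606 kN/m³.
The centroid of a semicircle lies 4r/(3π) = 0.169765 m from the diameter, here below the top edge, so the centroid depth is h_c = 2.9 + 0.169765 = 3.06976 m.
A = πr²/2 = π × 0.4²/2 = 0.251327 m².
Resultant F = γ·h_c·A = 12.3606 × 3.06976 × 0.251327 = 9.53637 kN.
I_c = (π/8 − 8/(9π))·r⁴ = 0.109757 × 0.4⁴ = 0.00280978 m⁴.
Centre of pressure: y_p = y_c + I_c/(y_c·A) = 3.06976 + 0.00280978/(3.06976 × 0.251327) = 3.06976 + 0.00364191 = 3.0734 m along the plane.

h_p = 3.07 m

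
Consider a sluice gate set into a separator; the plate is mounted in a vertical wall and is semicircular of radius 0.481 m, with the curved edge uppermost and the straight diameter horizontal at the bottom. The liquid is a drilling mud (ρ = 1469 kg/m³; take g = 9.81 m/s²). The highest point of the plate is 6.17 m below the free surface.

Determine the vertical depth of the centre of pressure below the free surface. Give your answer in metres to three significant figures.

h_p = 6.45 m

γ = ρg = 1469 × 9.81 / 1000 = 14.41089 kN/m³.
The centroid lies 4r/(3π) = 0.204143 m above the diameter, so r − 4r/(3π) = 0.481 − 0.204143 = 0.276857 m below the topmost point, so the centroid depth is h_c = 6.17 + 0.276857 = 6.44686 m.
A = πr²/2 = π × 0.481²/2 = 0.363421 m².
Resultant F = γ·h_c·A = 14.41089 × 6.44686 × 0.363421 = 33.7636 kN.
I_c = (π/8 − 8/(9π))·r⁴ = 0.109757 × 0.481⁴ = 0.00587506 m⁴.
Centre of pressure: y_p = y_c + I_c/(y_c·A) = 6.44686 + 0.00587506/(6.44686 × 0.363421) = 6.44686 + 0.00250758 = 6.44937 m along the plane.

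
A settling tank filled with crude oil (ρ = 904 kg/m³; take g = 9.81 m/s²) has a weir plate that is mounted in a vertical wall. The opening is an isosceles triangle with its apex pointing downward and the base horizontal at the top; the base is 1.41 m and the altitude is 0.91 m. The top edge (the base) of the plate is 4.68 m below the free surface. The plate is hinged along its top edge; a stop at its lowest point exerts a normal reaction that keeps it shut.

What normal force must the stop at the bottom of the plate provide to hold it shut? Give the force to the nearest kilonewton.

γ = ρg = 904 × 9.81 / 1000 = 8.86824 kN/m³.
With the apex down, the centroid sits h/3 = 0.91/3 = 0.303333 m below the base (the top edge), so the centroid depth is h_c = 4.68 + 0.303333 = 4.98333 m.
A = ½ × 1.41 × 0.91 = 0.64155 m².
Resultant F = γ·h_c·A = 8.86824 × 4.98333 × 0.64155 = 28.3523 kN.
I_c = b·h³/36 = 1.41 × 0.91³/36 = 0.0295149 m⁴.
Centre of pressure: y_p = y_c + I_c/(y_c·A) = 4.98333 + 0.0295149/(4.98333 × 0.64155) = 4.98333 + 0.0092319 = 4.99256 m along the plane.
The resultant acts 0.303333 + 0.0092319 = 0.312565 m (along the plate) below the hinge at the top edge, so the moment about the hinge is M = F × 0.312565 = 28.3523 × 0.312565 = 8.86194 kN·m.
A normal force at the bottom, 0.91 m from the hinge, must supply this moment: P = 8.86194/0.91 = 9.7384 kN.

P ≈ 10 kN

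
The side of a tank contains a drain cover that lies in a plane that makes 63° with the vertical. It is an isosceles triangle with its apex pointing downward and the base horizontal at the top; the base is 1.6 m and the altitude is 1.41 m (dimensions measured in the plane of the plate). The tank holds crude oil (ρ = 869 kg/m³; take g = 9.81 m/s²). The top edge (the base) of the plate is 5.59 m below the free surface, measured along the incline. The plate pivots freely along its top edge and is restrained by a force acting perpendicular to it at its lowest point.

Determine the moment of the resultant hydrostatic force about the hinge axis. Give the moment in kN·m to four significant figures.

M ≈ 12.92 kN·m

γ = ρg = 869 × 9.81 / 1000 = 8.52489 kN/m³.
The plate makes 63° with the vertical, i.e. θ = 90° − 63° = 27° to the horizontal. Measuring y along the incline from the free-surface line, vertical depth h = y·sinθ with sinθ = 0.453990.
With the apex down, the centroid sits h/3 = 1.41/3 = 0.47 m below the base (the top edge), so y_c = 5.59 + 0.47 = 6.06 m and h_c = 6.06 × 0.453990 = 2.75118 m.
A = ½ × 1.6 × 1.41 = 1.128 m².
Resultant F = γ·h_c·A = 8.52489 × 2.75118 × 1.128 = 26.4556 kN.
I_c = b·h³/36 = 1.6 × 1.41³/36 = 0.124588 m⁴.
Centre of pressure: y_p = y_c + I_c/(y_c·A) = 6.06 + 0.124588/(6.06 × 1.128) = 6.06 + 0.0182261 = 6.07823 m along the plane.
The resultant acts 0.47 + 0.0182261 = 0.488226 m (along the plate) below the hinge at the top edge, so the moment about the hinge is M = F × 0.488226 = 26.4556 × 0.488226 = 12.9163 kN·m.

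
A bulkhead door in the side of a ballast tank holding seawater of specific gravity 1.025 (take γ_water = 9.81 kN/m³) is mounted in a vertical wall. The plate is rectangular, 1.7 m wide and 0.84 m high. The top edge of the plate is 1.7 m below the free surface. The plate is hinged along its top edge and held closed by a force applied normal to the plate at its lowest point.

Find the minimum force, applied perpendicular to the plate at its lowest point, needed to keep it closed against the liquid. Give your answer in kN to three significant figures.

P ≈ 16.2 kN

γ = 1.025 × 9.81 = 10.05525 kN/m³.
The centroid lies 0.84/2 = 0.42 m below the top edge, so the centroid depth is h_c = 1.7 + 0.42 = 2.12 m.
A = 1.7 × 0.84 = 1.428 m².
Resultant F = γ·h_c·A = 10.05525 × 2.12 × 1.428 = 30.4409 kN.
I_c = b·h³/12 = 1.7 × 0.84³/12 = 0.0839664 m⁴.
Centre of pressure: y_p = y_c + I_c/(y_c·A) = 2.12 + 0.0839664/(2.12 × 1.428) = 2.12 + 0.0277358 = 2.14774 m along the plane.
The resultant acts 0.42 + 0.0277358 = 0.447736 m (along the plate) below the hinge at the top edge, so the moment about the hinge is M = F × 0.447736 = 30.4409 × 0.447736 = 13.6295 kN·m.
A normal force at the bottom, 0.84 m from the hinge, must supply this moment: P = 13.6295/0.84 = 16.2256 kN.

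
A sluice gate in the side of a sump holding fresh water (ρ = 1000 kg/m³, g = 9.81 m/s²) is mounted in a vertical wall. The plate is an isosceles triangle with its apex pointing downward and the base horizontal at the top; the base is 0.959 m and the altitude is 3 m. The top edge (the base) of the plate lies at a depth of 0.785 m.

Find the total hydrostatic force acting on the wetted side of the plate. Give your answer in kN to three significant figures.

F ≈ 25.2 kN

γ = ρg = 1000 × 9.81 = 9810 N/m³ = 9.81 kN/m³.
With the apex down, the centroid sits h/3 = 3/3 = 1 m below the base (the top edge), so the centroid depth is h_c = 0.785 + 1 = 1.785 m.
A = ½ × 0.959 × 3 = 1.4385 m².
Resultant F = γ·h_c·A = 9.81 × 1.785 × 1.4385 = 25.1894 kN.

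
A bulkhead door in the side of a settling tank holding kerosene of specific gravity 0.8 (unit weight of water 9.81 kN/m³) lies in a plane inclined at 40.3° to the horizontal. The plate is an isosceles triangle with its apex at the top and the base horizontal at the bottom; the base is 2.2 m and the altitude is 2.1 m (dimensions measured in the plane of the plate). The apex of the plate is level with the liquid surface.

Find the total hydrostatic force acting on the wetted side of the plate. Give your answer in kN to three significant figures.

F ≈ 16.4 kN

γ = 0.8 × 9.81 = 7.848 kN/m³.
Let θ = 40.3° be the plate's angle to the horizontal; measure y along the incline from where the plane meets the free surface. Vertical depth h = y·sinθ with sinθ = 0.646790.
With the apex up, the centroid sits 2h/3 = 2 × 2.1/3 = 1.4 m below the apex, so y_c = 1.4 m and h_c = 1.4 × 0.646790 = 0.905506 m.
A = ½ × 2.2 × 2.1 = 2.31 m².
Resultant F = γ·h_c·A = 7.848 × 0.905506 × 2.31 = 16.4158 kN.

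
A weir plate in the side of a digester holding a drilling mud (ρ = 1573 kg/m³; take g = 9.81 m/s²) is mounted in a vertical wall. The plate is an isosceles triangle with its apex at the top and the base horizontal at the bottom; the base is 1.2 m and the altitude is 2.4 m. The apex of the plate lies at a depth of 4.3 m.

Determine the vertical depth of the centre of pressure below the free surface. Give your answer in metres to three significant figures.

γ = ρg = 1573 × 9.81 / 1000 = 15.43113 kN/m³.
With the apex up, the centroid sits 2h/3 = 2 × 2.4/3 = 1.6 m below the apex, so the centroid depth is h_c = 4.3 + 1.6 = 5.9 m.
A = ½ × 1.2 × 2.4 = 1.44 m².
Resultant F = γ·h_c·A = 15.43113 × 5.9 × 1.44 = 131.103 kN.
I_c = b·h³/36 = 1.2 × 2.4³/36 = 0.4608 m⁴.
Centre of pressure: y_p = y_c + I_c/(y_c·A) = 5.9 + 0.4608/(5.9 × 1.44) = 5.9 + 0.0542373 = 5.95424 m along the plane.

h_p = 5.95 m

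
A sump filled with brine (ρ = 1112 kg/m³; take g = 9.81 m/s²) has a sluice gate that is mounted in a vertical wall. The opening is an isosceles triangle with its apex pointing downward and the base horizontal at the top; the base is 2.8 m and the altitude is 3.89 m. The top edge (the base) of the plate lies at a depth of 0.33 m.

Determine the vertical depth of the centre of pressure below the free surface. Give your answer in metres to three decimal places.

γ = ρg = 1112 × 9.81 / 1000 = 10.90872 kN/m³.
With the apex down, the centroid sits h/3 = 3.89/3 = 1.29667 m below the base (the top edge), so the centroid depth is h_c = 0.33 + 1.29667 = 1.62667 m.
A = ½ × 2.8 × 3.89 = 5.446 m².
Resultant F = γ·h_c·A = 10.90872 × 1.62667 × 5.446 = 96.6387 kN.
I_c = b·h³/36 = 2.8 × 3.89³/36 = 4.5783 m⁴.
Centre of pressure: y_p = y_c + I_c/(y_c·A) = 1.62667 + 4.5783/(1.62667 × 5.446) = 1.62667 + 0.516806 = 2.14348 m along the plane.

h_p = 2.143 m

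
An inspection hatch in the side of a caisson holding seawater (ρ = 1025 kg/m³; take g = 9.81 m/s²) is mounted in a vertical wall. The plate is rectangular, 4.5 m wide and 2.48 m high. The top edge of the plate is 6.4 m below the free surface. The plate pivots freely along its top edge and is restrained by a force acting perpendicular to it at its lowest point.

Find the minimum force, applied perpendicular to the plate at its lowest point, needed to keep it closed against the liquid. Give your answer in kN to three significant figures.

γ = ρg = 1025 × 9.81 / 1000 = 10.05525 kN/m³.
The centroid lies 2.48/2 = 1.24 m below the top edge, so the centroid depth is h_c = 6.4 + 1.24 = 7.64 m.
A = 4.5 × 2.48 = 11.16 m².
Resultant F = γ·h_c·A = 10.05525 × 7.64 × 11.16 = 857.335 kN.
I_c = b·h³/12 = 4.5 × 2.48³/12 = 5.71987 m⁴.
Centre of pressure: y_p = y_c + I_c/(y_c·A) = 7.64 + 5.71987/(7.64 × 11.16) = 7.64 + 0.0670855 = 7.70709 m along the plane.
The resultant acts 1.24 + 0.0670855 = 1.30709 m (along the plate) below the hinge at the top edge, so the moment about the hinge is M = F × 1.30709 = 857.335 × 1.30709 = 1120.61 kN·m.
A normal force at the bottom, 2.48 m from the hinge, must supply this moment: P = 1120.61/2.48 = 451.859 kN.

P ≈ 452 kN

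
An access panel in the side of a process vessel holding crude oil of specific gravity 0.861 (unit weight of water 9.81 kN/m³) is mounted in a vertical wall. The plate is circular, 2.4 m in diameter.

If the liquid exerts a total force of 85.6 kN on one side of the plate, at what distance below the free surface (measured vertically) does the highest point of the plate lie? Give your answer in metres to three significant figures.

γ = 0.861 × 9.81 = 8.44641 kN/m³.
A = π(1.2)² = 4.52389 m².
From F = γ·h_c·A, the centroid depth is h_c = 85.6/(8.44641 × 4.52389) = 2.24021 m.
The centroid is at the centre, 1.2 m below the top of the plate, so the highest point sits at h_top = 2.24021 − 1.2 = 1.04021 m below the surface.

d_top ≈ 1.04 m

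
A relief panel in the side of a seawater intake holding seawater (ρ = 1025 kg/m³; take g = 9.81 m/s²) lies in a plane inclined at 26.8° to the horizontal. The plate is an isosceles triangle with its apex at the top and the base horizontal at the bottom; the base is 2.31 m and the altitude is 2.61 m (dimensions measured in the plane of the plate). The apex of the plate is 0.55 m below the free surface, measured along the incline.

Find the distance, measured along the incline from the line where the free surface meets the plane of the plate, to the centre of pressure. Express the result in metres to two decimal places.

γ = ρg = 1025 × 9.81 / 1000 = 10.05525 kN/m³.
Let θ = 26.8° be the plate's angle to the horizontal; measure y along the incline from where the plane meets the free surface. Vertical depth h = y·sinθ with sinθ = 0.450878.
With the apex up, the centroid sits 2h/3 = 2 × 2.61/3 = 1.74 m below the apex, so y_c = 0.55 + 1.74 = 2.29 m and h_c = 2.29 × 0.450878 = 1.03251 m.
A = ½ × 2.31 × 2.61 = 3.01455 m².
Resultant F = γ·h_c·A = 10.05525 × 1.03251 × 3.01455 = 31.2975 kN.
I_c = b·h³/36 = 2.31 × 2.61³/36 = 1.14086 m⁴.
Centre of pressure: y_p = y_c + I_c/(y_c·A) = 2.29 + 1.14086/(2.29 × 3.01455) = 2.29 + 0.165263 = 2.45526 m along the plane.

y_p = 2.46 m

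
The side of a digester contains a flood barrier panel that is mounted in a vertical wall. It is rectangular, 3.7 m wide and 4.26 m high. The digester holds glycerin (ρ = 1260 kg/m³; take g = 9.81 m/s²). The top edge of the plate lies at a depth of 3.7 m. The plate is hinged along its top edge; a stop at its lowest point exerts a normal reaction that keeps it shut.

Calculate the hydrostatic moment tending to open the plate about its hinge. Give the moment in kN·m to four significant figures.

γ = ρg = 1260 × 9.81 / 1000 = 12.3606 kN/m³.
The centroid lies 4.26/2 = 2.13 m below the top edge, so the centroid depth is h_c = 3.7 + 2.13 = 5.83 m.
A = 3.7 × 4.26 = 15.762 m².
Resultant F = γ·h_c·A = 12.3606 × 5.83 × 15.762 = 1135.85 kN.
I_c = b·h³/12 = 3.7 × 4.26³/12 = 23.8369 m⁴.
Centre of pressure: y_p = y_c + I_c/(y_c·A) = 5.83 + 23.8369/(5.83 × 15.762) = 5.83 + 0.2594 = 6.0894 m along the plane.
The resultant acts 2.13 + 0.2594 = 2.3894 m (along the plate) below the hinge at the top edge, so the moment about the hinge is M = F × 2.3894 = 1135.85 × 2.3894 = 2714 kN·m.

M ≈ 2714 kN·m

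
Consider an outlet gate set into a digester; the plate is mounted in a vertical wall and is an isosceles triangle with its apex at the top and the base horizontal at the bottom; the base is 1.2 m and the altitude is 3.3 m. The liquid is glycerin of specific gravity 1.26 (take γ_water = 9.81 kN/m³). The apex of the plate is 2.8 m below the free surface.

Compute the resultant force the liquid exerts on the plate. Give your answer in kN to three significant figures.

γ = 1.26 × 9.81 = 12.3606 kN/m³.
With the apex up, the centroid sits 2h/3 = 2 × 3.3/3 = 2.2 m below the apex, so the centroid depth is h_c = 2.8 + 2.2 = 5 m.
A = ½ × 1.2 × 3.3 = 1.98 m².
Resultant F = γ·h_c·A = 12.3606 × 5 × 1.98 = 122.37 kN.

F ≈ 122 kN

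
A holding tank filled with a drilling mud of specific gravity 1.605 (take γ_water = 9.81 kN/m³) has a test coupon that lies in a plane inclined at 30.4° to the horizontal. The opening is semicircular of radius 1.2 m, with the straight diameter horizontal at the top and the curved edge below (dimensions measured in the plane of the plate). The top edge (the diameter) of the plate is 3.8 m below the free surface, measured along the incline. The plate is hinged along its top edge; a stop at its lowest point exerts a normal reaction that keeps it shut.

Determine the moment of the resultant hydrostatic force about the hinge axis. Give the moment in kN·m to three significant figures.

γ = 1.605 × 9.81 = 15.74505 kN/m³.
Let θ = 30.4° be the plate's angle to the horizontal; measure y along the incline from where the plane meets the free surface. Vertical depth h = y·sinθ with sinθ = 0.506034.
The centroid of a semicircle lies 4r/(3π) = 0.509296 m from the diameter, here below the top edge, so y_c = 3.8 + 0.509296 = 4.3093 m and h_c = 4.3093 × 0.506034 = 2.18065 m.
A = πr²/2 = π × 1.2²/2 = 2.26195 m².
Resultant F = γ·h_c·A = 15.74505 × 2.18065 × 2.26195 = 77.6628 kN.
I_c = (π/8 − 8/(9π))·r⁴ = 0.109757 × 1.2⁴ = 0.227592 m⁴.
Centre of pressure: y_p = y_c + I_c/(y_c·A) = 4.3093 + 0.227592/(4.3093 × 2.26195) = 4.3093 + 0.0233489 = 4.33265 m along the plane.
The resultant acts 0.509296 + 0.0233489 = 0.532645 m (along the plate) below the hinge at the top edge, so the moment about the hinge is M = F × 0.532645 = 77.6628 × 0.532645 = 41.3667 kN·m.

M ≈ 41.4 kN·m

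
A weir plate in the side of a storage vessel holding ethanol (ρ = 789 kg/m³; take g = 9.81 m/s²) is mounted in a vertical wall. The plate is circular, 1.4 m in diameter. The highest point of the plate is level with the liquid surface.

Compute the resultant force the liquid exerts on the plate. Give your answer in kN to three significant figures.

γ = ρg = 789 × 9.81 / 1000 = 7.74009 kN/m³.
The centroid is at the centre, 0.7 m below the top of the plate, so the centroid depth is h_c = 0.7 m.
A = π(0.7)² = 1.53938 m².
Resultant F = γ·h_c·A = 7.74009 × 0.7 × 1.53938 = 8.34046 kN.

F ≈ 8.34 kN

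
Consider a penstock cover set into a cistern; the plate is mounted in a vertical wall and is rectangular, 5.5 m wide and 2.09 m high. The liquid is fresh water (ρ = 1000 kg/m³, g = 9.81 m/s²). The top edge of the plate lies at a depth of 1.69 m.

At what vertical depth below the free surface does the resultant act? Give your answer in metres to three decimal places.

γ = ρg = 1000 × 9.81 = 9810 N/m³ = 9.81 kN/m³.
The centroid lies 2.09/2 = 1.045 m below the top edge, so the centroid depth is h_c = 1.69 + 1.045 = 2.735 m.
A = 5.5 × 2.09 = 11.495 m².
Resultant F = γ·h_c·A = 9.81 × 2.735 × 11.495 = 308.415 kN.
I_c = b·h³/12 = 5.5 × 2.09³/12 = 4.18428 m⁴.
Centre of pressure: y_p = y_c + I_c/(y_c·A) = 2.735 + 4.18428/(2.735 × 11.495) = 2.735 + 0.133093 = 2.86809 m along the plane.

h_p = 2.868 m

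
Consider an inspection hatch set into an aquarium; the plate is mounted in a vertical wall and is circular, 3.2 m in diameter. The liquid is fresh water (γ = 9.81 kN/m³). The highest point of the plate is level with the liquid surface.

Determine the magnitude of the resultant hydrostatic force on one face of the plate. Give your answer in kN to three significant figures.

γ = 9.81 kN/m³.
The centroid is at the centre, 1.6 m below the top of the plate, so the centroid depth is h_c = 1.6 m.
A = π(1.6)² = 8.04248 m².
Resultant F = γ·h_c·A = 9.81 × 1.6 × 8.04248 = 126.235 kN.

F ≈ 126 kN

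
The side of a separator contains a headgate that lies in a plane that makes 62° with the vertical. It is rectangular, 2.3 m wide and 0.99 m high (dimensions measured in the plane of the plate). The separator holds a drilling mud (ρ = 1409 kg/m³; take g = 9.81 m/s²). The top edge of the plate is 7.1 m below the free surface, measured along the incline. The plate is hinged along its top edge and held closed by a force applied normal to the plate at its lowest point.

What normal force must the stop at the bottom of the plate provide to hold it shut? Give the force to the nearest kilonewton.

γ = ρg = 1409 × 9.81 / 1000 = 13.82229 kN/m³.
The plate makes 62° with the vertical, i.e. θ = 90° − 62° = 28° to the horizontal. Measuring y along the incline from the free-surface line, vertical depth h = y·sinθ with sinθ = 0.469472.
The centroid lies 0.99/2 = 0.495 m below the top edge, so y_c = 7.1 + 0.495 = 7.595 m and h_c = 7.595 × 0.469472 = 3.56564 m.
A = 2.3 × 0.99 = 2.277 m².
Resultant F = γ·h_c·A = 13.82229 × 3.56564 × 2.277 = 112.223 kN.
I_c = b·h³/12 = 2.3 × 0.99³/12 = 0.185974 m⁴.
Centre of pressure: y_p = y_c + I_c/(y_c·A) = 7.595 + 0.185974/(7.595 × 2.277) = 7.595 + 0.0107538 = 7.60575 m along the plane.
The resultant acts 0.495 + 0.0107538 = 0.505754 m (along the plate) below the hinge at the top edge, so the moment about the hinge is M = F × 0.505754 = 112.223 × 0.505754 = 56.7572 kN·m.
A normal force at the bottom, 0.99 m from the hinge, must supply this moment: P = 56.7572/0.99 = 57.3305 kN.

P ≈ 57 kN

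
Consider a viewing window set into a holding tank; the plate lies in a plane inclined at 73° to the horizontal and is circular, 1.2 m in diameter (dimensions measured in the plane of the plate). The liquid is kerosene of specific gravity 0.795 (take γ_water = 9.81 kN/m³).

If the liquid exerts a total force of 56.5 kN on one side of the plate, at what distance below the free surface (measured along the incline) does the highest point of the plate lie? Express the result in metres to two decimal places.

y_top ≈ 6.10 m

γ = 0.795 × 9.81 = 7.79895 kN/m³.
A = π(0.6)² = 1.13097 m².
From F = γ·h_c·A, the centroid depth is h_c = 56.5/(7.79895 × 1.13097) = 6.40562 m.
Let θ = 73° be the plate's angle to the horizontal; measure y along the incline from where the plane meets the free surface. Vertical depth h = y·sinθ with sinθ = 0.956305.
Along the incline, y_c = h_c/sinθ = 6.40562/0.956305 = 6.6983 m.
The centroid is at the centre, 0.6 m below the top of the plate, so the highest point sits at y_top = 6.6983 − 0.6 = 6.0983 m along the incline.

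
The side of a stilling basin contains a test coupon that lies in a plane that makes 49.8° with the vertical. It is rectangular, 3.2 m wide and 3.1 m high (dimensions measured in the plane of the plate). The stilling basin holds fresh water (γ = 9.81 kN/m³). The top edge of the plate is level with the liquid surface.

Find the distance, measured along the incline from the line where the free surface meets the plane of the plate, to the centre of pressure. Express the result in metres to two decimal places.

y_p = 2.07 m

γ = 9.81 kN/m³.
The plate makes 49.8° with the vertical, i.e. θ = 90° − 49.8° = 40.2° to the horizontal. Measuring y along the incline from the free-surface line, vertical depth h = y·sinθ with sinθ = 0.645458.
The centroid lies 3.1/2 = 1.55 m below the top edge, so y_c = 1.55 m and h_c = 1.55 × 0.645458 = 1.00046 m.
A = 3.2 × 3.1 = 9.92 m².
Resultant F = γ·h_c·A = 9.81 × 1.00046 × 9.92 = 97.36 kN.
I_c = b·h³/12 = 3.2 × 3.1³/12 = 7.94427 m⁴.
Centre of pressure: y_p = y_c + I_c/(y_c·A) = 1.55 + 7.94427/(1.55 × 9.92) = 1.55 + 0.516667 = 2.06667 m along the plane.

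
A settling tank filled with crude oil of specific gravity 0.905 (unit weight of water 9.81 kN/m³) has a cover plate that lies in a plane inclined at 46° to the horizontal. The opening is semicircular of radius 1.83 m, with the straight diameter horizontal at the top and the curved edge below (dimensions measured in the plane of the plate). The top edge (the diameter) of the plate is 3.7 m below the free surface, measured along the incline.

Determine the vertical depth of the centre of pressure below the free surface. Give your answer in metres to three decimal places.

h_p = 3.258 m

γ = 0.905 × 9.81 = 8.87805 kN/m³.
Let θ = 46° be the plate's angle to the horizontal; measure y along the incline from where the plane meets the free surface. Vertical depth h = y·sinθ with sinθ = 0.719340.
The centroid of a semicircle lies 4r/(3π) = 0.776676 m from the diameter, here below the top edge, so y_c = 3.7 + 0.776676 = 4.47668 m and h_c = 4.47668 × 0.719340 = 3.22025 m.
A = πr²/2 = π × 1.83²/2 = 5.26044 m².
Resultant F = γ·h_c·A = 8.87805 × 3.22025 × 5.26044 = 150.394 kN.
I_c = (π/8 − 8/(9π))·r⁴ = 0.109757 × 1.83⁴ = 1.23094 m⁴.
Centre of pressure: y_p = y_c + I_c/(y_c·A) = 4.47668 + 1.23094/(4.47668 × 5.26044) = 4.47668 + 0.0522708 = 4.52895 m along the plane.
Vertically, h_p = y_p·sinθ = 4.52895 × 0.719340 = 3.25785 m.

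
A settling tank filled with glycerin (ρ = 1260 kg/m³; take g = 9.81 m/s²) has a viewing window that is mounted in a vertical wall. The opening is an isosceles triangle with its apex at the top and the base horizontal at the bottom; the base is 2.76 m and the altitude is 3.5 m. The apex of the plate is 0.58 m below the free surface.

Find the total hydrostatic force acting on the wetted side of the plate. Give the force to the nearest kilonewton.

F ≈ 174 kN

γ = ρg = 1260 × 9.81 / 1000 = 12.3606 kN/m³.
With the apex up, the centroid sits 2h/3 = 2 × 3.5/3 = 2.33333 m below the apex, so the centroid depth is h_c = 0.58 + 2.33333 = 2.91333 m.
A = ½ × 2.76 × 3.5 = 4.83 m².
Resultant F = γ·h_c·A = 12.3606 × 2.91333 × 4.83 = 173.931 kN.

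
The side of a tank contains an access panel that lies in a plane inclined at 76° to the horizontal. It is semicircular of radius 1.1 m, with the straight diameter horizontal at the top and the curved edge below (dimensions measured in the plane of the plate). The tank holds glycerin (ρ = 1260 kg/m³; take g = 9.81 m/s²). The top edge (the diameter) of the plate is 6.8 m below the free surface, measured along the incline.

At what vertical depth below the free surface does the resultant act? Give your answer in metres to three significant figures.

h_p = 7.06 m

γ = ρg = 1260 × 9.81 / 1000 = 12.3606 kN/m³.
Let θ = 76° be the plate's angle to the horizontal; measure y along the incline from where the plane meets the free surface. Vertical depth h = y·sinθ with sinθ = 0.970296.
The centroid of a semicircle lies 4r/(3π) = 0.466854 m from the diameter, here below the top edge, so y_c = 6.8 + 0.466854 = 7.26685 m and h_c = 7.26685 × 0.970296 = 7.051 m.
A = πr²/2 = π × 1.1²/2 = 1.90066 m².
Resultant F = γ·h_c·A = 12.3606 × 7.051 × 1.90066 = 165.651 kN.
I_c = (π/8 − 8/(9π))·r⁴ = 0.109757 × 1.1⁴ = 0.160695 m⁴.
Centre of pressure: y_p = y_c + I_c/(y_c·A) = 7.26685 + 0.160695/(7.26685 × 1.90066) = 7.26685 + 0.0116346 = 7.27848 m along the plane.
Vertically, h_p = y_p·sinθ = 7.27848 × 0.970296 = 7.06228 m.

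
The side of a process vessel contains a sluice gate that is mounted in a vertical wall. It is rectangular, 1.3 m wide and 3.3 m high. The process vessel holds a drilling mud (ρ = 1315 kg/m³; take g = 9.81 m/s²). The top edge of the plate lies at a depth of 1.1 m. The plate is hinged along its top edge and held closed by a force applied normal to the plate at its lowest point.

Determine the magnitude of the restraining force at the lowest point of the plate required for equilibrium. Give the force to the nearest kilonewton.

P ≈ 91 kN

γ = ρg = 1315 × 9.81 / 1000 = 12.90015 kN/m³.
The centroid lies 3.3/2 = 1.65 m below the top edge, so the centroid depth is h_c = 1.1 + 1.65 = 2.75 m.
A = 1.3 × 3.3 = 4.29 m².
Resultant F = γ·h_c·A = 12.90015 × 2.75 × 4.29 = 152.19 kN.
I_c = b·h³/12 = 1.3 × 3.3³/12 = 3.89317 m⁴.
Centre of pressure: y_p = y_c + I_c/(y_c·A) = 2.75 + 3.89317/(2.75 × 4.29) = 2.75 + 0.33 = 3.08 m along the plane.
The resultant acts 1.65 + 0.33 = 1.98 m (along the plate) below the hinge at the top edge, so the moment about the hinge is M = F × 1.98 = 152.19 × 1.98 = 301.336 kN·m.
A normal force at the bottom, 3.3 m from the hinge, must supply this moment: P = 301.336/3.3 = 91.3139 kN.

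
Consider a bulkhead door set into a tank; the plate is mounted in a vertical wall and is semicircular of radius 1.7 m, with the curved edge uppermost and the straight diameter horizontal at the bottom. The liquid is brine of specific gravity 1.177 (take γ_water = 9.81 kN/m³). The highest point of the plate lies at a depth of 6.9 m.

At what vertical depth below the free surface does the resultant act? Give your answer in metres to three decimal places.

h_p = 7.904 m

γ = 1.177 × 9.81 = 11.54637 kN/m³.
The centroid lies 4r/(3π) = 0.721502 m above the diameter, so r − 4r/(3π) = 1.7 − 0.721502 = 0.978498 m below the topmost point, so the centroid depth is h_c = 6.9 + 0.978498 = 7.8785 m.
A = πr²/2 = π × 1.7²/2 = 4.5396 m².
Resultant F = γ·h_c·A = 11.54637 × 7.8785 × 4.5396 = 412.959 kN.
I_c = (π/8 − 8/(9π))·r⁴ = 0.109757 × 1.7⁴ = 0.916701 m⁴.
Centre of pressure: y_p = y_c + I_c/(y_c·A) = 7.8785 + 0.916701/(7.8785 × 4.5396) = 7.8785 + 0.0256311 = 7.90413 m along the plane.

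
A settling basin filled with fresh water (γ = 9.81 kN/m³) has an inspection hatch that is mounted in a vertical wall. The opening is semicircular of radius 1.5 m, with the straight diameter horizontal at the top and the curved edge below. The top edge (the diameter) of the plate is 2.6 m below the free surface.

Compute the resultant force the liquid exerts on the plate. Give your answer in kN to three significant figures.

γ = 9.81 kN/m³.
The centroid of a semicircle lies 4r/(3π) = 0.63662 m from the diameter, here below the top edge, so the centroid depth is h_c = 2.6 + 0.63662 = 3.23662 m.
A = πr²/2 = π × 1.5²/2 = 3.53429 m².
Resultant F = γ·h_c·A = 9.81 × 3.23662 × 3.53429 = 112.218 kN.

F ≈ 112 kN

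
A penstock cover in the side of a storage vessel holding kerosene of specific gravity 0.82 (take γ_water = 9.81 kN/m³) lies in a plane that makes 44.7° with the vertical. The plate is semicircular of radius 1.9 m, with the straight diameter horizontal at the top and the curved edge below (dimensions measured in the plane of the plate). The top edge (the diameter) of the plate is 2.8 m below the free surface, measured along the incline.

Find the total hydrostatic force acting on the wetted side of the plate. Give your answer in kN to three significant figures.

F ≈ 117 kN

γ = 0.82 × 9.81 = 8.0442 kN/m³.
The plate makes 44.7° with the vertical, i.e. θ = 90° − 44.7° = 45.3° to the horizontal. Measuring y along the incline from the free-surface line, vertical depth h = y·sinθ with sinθ = 0.710799.
The centroid of a semicircle lies 4r/(3π) = 0.806385 m from the diameter, here below the top edge, so y_c = 2.8 + 0.806385 = 3.60638 m and h_c = 3.60638 × 0.710799 = 2.56341 m.
A = πr²/2 = π × 1.9²/2 = 5.67057 m².
Resultant F = γ·h_c·A = 8.0442 × 2.56341 × 5.67057 = 116.93 kN.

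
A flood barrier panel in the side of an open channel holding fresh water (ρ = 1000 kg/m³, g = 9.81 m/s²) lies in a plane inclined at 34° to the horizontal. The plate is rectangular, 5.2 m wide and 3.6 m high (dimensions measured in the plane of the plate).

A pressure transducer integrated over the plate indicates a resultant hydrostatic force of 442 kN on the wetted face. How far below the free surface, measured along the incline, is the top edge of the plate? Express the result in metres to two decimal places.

y_top ≈ 2.50 m

γ = ρg = 1000 × 9.81 = 9810 N/m³ = 9.81 kN/m³.
A = 5.2 × 3.6 = 18.72 m².
From F = γ·h_c·A, the centroid depth is h_c = 442/(9.81 × 18.72) = 2.40684 m.
Let θ = 34° be the plate's angle to the horizontal; measure y along the incline from where the plane meets the free surface. Vertical depth h = y·sinθ with sinθ = 0.559193.
Along the incline, y_c = h_c/sinθ = 2.40684/0.559193 = 4.30413 m.
The centroid lies 3.6/2 = 1.8 m below the top edge, so the top edge sits at y_top = 4.30413 − 1.8 = 2.50413 m along the incline.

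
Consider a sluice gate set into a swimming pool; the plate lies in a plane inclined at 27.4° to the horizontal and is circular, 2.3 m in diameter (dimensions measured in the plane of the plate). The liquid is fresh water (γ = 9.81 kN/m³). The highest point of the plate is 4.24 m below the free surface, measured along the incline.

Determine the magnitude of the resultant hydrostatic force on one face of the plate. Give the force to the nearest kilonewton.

F ≈ 101 kN

γ = 9.81 kN/m³.
Let θ = 27.4° be the plate's angle to the horizontal; measure y along the incline from where the plane meets the free surface. Vertical depth h = y·sinθ with sinθ = 0.460200.
The centroid is at the centre, 1.15 m below the top of the plate, so y_c = 4.24 + 1.15 = 5.39 m and h_c = 5.39 × 0.460200 = 2.48048 m.
A = π(1.15)² = 4.15476 m².
Resultant F = γ·h_c·A = 9.81 × 2.48048 × 4.15476 = 101.1 kN.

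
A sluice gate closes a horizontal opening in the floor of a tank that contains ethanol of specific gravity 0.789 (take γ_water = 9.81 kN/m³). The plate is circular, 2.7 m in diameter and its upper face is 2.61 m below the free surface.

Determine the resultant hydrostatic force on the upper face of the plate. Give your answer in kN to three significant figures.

γ = 0.789 × 9.81 = 7.74009 kN/m³.
The plate is horizontal, so pressure is uniform at p = γ·h = 7.74009 × 2.61 = 20.2016 kN/m².
A = π(1.35)² = 5.72555 m².
F = p·A = 20.2016 × 5.72555 = 115.665 kN.

F ≈ 116 kN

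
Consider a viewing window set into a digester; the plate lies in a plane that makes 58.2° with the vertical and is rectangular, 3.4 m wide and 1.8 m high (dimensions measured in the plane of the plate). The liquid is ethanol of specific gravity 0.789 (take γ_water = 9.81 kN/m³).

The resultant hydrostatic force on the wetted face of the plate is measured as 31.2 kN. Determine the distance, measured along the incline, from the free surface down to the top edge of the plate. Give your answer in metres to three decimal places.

y_top ≈ 0.350 m

γ = 0.789 × 9.81 = 7.74009 kN/m³.
A = 3.4 × 1.8 = 6.12 m².
From F = γ·h_c·A, the centroid depth is h_c = 31.2/(7.74009 × 6.12) = 0.658654 m.
The plate makes 58.2° with the vertical, i.e. θ = 90° − 58.2° = 31.8° to the horizontal. Measuring y along the incline from the free-surface line, vertical depth h = y·sinθ with sinθ = 0.526956.
Along the incline, y_c = h_c/sinθ = 0.658654/0.526956 = 1.24992 m.
The centroid lies 1.8/2 = 0.9 m below the top edge, so the top edge sits at y_top = 1.24992 − 0.9 = 0.34992 m along the incline.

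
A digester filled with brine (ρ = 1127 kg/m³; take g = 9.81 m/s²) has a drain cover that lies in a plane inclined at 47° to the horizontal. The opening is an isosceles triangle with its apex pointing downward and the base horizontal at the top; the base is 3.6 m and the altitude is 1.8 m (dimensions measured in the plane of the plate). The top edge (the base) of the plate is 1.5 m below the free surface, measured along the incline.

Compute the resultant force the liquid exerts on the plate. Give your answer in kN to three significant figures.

F ≈ 55.0 kN

γ = ρg = 1127 × 9.81 / 1000 = 11.05587 kN/m³.
Let θ = 47° be the plate's angle to the horizontal; measure y along the incline from where the plane meets the free surface. Vertical depth h = y·sinθ with sinθ = 0.731354.
With the apex down, the centroid sits h/3 = 1.8/3 = 0.6 m below the base (the top edge), so y_c = 1.5 + 0.6 = 2.1 m and h_c = 2.1 × 0.731354 = 1.53584 m.
A = ½ × 3.6 × 1.8 = 3.24 m².
Resultant F = γ·h_c·A = 11.05587 × 1.53584 × 3.24 = 55.0154 kN.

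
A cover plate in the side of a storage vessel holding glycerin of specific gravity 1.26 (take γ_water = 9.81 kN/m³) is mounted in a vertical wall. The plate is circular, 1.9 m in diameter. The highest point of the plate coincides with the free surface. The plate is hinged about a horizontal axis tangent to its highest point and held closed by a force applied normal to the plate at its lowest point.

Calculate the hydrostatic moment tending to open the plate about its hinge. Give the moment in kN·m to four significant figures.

γ = 1.26 × 9.81 = 12.3606 kN/m³.
The centroid is at the centre, 0.95 m below the top of the plate, so the centroid depth is h_c = 0.95 m.
A = π(0.95)² = 2.83529 m².
Resultant F = γ·h_c·A = 12.3606 × 0.95 × 2.83529 = 33.2936 kN.
I_c = πr⁴/4 = π × 0.95⁴/4 = 0.639712 m⁴.
Centre of pressure: y_p = y_c + I_c/(y_c·A) = 0.95 + 0.639712/(0.95 × 2.83529) = 0.95 + 0.2375 = 1.1875 m along the plane.
The resultant acts 0.95 + 0.2375 = 1.1875 m (along the plate) below the hinge at the top edge, so the moment about the hinge is M = F × 1.1875 = 33.2936 × 1.1875 = 39.5361 kN·m.

M ≈ 39.54 kN·m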